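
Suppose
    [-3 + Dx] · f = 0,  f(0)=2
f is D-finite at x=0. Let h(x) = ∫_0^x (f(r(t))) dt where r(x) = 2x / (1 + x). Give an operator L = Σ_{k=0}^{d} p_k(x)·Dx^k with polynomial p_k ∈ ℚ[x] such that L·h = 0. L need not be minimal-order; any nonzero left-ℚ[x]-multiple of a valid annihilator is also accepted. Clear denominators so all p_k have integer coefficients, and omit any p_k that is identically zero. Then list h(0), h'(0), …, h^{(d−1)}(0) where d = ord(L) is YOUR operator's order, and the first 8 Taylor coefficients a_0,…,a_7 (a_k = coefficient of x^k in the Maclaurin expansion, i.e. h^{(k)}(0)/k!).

f: a_k = 2, 6, 9, 9, 27/4, 81/20, 81/40, 243/280, …
Change of var in L_f (x↦r) gives L₀.
h=∫h₀ ⇒ L = L₀·Dx.
L = -6·Dx + (1 + 2·x + x^2)·Dx^2  (order 2).
h: a_k = 0, 2, 6, 8, 3, -12/5, -2/5, 48/35, …
ICs: h(0) = 0, h′(0) = 2.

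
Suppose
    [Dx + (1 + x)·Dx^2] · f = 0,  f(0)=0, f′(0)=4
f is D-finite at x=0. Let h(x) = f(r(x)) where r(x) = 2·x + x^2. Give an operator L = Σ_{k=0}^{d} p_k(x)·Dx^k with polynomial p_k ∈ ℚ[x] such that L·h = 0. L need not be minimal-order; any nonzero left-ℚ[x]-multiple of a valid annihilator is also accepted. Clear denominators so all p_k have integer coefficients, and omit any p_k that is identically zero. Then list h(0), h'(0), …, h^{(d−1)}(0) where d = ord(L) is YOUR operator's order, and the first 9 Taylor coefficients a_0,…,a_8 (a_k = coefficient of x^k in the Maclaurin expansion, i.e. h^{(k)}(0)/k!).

f: a_k = 0, 4, -2, 4/3, -1, 4/5, -2/3, 4/7, -1/2, …
Change of var in L_f (x↦r) gives L₀.
L = Dx + (1 + x)·Dx^2  (order 2).
h: a_k = 0, 8, -4, 8/3, -2, 8/5, -4/3, 8/7, -1, …
ICs: h(0) = 0, h′(0) = 8.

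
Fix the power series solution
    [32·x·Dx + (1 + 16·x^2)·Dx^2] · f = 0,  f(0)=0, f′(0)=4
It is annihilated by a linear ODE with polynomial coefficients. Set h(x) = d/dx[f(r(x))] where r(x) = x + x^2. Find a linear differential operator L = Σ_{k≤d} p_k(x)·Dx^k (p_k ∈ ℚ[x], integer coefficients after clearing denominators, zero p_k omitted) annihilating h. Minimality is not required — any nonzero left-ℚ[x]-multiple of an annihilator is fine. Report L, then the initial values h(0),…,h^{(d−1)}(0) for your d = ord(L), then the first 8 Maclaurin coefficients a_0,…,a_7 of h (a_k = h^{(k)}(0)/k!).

L = (-2 + 32·x + 128·x^2 + 192·x^3 + 96·x^4) + (1 + 2·x + 16·x^2 + 64·x^3 + 80·x^4 + 32·x^5)·Dx  (order 1).
h: a_k = 4, 8, -64, -256, 704, 6016, -2048, -114688, …
ICs: h(0) = 4.

f: a_k = 0, 4, 0, -64/3, 0, 1024/5, 0, -16384/7, …
L₀ from L_f via x↦r, Dx↦r'^{-1}Dx.
h₀' ⇒ L via d/dx closure of L₀.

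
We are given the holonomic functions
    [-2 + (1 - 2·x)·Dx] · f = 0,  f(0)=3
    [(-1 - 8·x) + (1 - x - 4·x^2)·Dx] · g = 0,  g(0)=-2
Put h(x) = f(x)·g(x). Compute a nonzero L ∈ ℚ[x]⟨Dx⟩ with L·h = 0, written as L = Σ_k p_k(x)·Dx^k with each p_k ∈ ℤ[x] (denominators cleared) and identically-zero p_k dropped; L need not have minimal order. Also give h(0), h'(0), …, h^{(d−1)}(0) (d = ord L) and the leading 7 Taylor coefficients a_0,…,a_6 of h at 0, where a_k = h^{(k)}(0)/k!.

f: a_k = 3, 6, 12, 24, 48, 96, 192, …
g: a_k = -2, -2, -10, -18, -58, -130, -362, …
L₀ := L_f ⊗_s L_g (sym. prod.), ord ≤ 1.
L = (-3 - 4·x + 24·x^2) + (1 - 3·x - 2·x^2 + 8·x^3)·Dx  (order 1).
h: a_k = -6, -18, -66, -186, -546, -1482, -4050, …
ICs: h(0) = -6.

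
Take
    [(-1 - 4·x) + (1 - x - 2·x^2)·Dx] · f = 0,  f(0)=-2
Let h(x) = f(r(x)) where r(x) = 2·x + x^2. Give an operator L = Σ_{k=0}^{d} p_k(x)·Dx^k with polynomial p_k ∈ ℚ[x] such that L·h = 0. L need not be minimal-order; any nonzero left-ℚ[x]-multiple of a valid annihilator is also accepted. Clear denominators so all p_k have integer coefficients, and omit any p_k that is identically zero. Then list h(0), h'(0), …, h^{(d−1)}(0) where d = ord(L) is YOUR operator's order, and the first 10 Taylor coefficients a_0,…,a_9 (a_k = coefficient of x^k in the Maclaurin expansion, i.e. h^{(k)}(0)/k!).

f: a_k = -2, -2, -6, -10, -22, -42, -86, -170, -342, -682, …
L₀ from L_f via x↦r, Dx↦r'^{-1}Dx.
L = (2 + 16·x + 8·x^2) + (-1 + 3·x + 6·x^2 + 2·x^3)·Dx  (order 1).
h: a_k = -2, -4, -26, -104, -478, -2108, -9402, -41808, -186054, -827812, …
ICs: h(0) = -2.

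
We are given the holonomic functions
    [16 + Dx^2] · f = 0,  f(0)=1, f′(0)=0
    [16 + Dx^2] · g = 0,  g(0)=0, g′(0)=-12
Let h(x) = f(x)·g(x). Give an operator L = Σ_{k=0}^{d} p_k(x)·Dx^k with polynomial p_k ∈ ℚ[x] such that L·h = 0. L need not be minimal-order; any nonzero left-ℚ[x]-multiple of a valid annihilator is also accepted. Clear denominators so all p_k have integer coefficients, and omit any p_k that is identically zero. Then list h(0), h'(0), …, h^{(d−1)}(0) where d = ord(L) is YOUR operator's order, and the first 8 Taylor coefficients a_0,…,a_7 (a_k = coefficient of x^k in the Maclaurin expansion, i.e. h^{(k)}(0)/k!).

L = 64·Dx + Dx^3  (order 3).
h: a_k = 0, -12, 0, 128, 0, -2048/5, 0, 65536/105, …
ICs: h(0) = 0, h′(0) = -12, h′′(0) = 0.

f: a_k = 1, 0, -8, 0, 32/3, 0, -256/45, 0, …
g: a_k = 0, -12, 0, 32, 0, -128/5, 0, 1024/105, …
Sym-product of L_f,L_g gives L₀ (≤ ord 4).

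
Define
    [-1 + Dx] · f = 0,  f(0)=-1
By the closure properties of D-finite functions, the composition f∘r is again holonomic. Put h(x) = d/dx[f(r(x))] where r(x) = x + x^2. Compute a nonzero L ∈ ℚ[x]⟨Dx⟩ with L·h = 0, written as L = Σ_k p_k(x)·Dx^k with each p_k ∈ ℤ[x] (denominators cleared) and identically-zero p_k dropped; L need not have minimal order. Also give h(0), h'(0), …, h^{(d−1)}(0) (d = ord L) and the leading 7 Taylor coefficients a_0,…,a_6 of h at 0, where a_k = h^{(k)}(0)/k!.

f: a_k = -1, -1, -1/2, -1/6, -1/24, -1/120, -1/720, …
h₀=f(r): pull back L_f along r ⇒ L₀.
Differentiate: ansatz ord ≤ ord L₀ ⇒ L.
L = (3 + 4·x + 4·x^2) + (-1 - 2·x)·Dx  (order 1).
h: a_k = -1, -3, -7/2, -25/6, -27/8, -331/120, -1303/720, …
ICs: h(0) = -1.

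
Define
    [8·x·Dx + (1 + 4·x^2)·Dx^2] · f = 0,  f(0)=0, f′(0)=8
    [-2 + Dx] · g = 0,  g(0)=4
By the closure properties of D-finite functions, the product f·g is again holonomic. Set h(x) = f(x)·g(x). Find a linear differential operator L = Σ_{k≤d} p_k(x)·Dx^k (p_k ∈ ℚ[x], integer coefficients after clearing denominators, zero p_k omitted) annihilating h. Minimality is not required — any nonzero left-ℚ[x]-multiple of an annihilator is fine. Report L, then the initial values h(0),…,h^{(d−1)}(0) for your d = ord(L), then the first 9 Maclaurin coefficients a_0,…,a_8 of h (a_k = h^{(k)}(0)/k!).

L = (4 - 16·x + 16·x^2) + (-4 + 8·x - 16·x^2)·Dx + (1 + 4·x^2)·Dx^2  (order 2).
h: a_k = 0, 32, 64, 64/3, -128/3, 192/5, 1408/9, -3968/35, -28928/63, …
ICs: h(0) = 0, h′(0) = 32.

f: a_k = 0, 8, 0, -32/3, 0, 128/5, 0, -512/7, 0, …
g: a_k = 4, 8, 8, 16/3, 8/3, 16/15, 16/45, 32/315, 8/315, …
h₀=f·g: eliminate ⇒ L₀, order ≤ 2·1.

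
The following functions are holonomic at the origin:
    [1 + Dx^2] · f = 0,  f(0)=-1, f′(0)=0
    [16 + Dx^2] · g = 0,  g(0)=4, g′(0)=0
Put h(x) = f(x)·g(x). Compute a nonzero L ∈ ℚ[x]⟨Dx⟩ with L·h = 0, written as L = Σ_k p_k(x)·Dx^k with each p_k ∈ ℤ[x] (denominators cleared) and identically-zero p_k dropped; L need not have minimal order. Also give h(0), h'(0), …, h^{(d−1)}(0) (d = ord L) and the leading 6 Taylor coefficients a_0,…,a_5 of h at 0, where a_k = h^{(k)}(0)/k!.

L = 225 + 34·Dx^2 + Dx^4  (order 4).
h: a_k = -4, 0, 34, 0, -353/6, 0, …
ICs: h(0) = -4, h′(0) = 0, h′′(0) = 68, h′′′(0) = 0.

f: a_k = -1, 0, 1/2, 0, -1/24, 0, …
g: a_k = 4, 0, -32, 0, 128/3, 0, …
Product ⇒ symmetric product L₀, ord ≤ 4.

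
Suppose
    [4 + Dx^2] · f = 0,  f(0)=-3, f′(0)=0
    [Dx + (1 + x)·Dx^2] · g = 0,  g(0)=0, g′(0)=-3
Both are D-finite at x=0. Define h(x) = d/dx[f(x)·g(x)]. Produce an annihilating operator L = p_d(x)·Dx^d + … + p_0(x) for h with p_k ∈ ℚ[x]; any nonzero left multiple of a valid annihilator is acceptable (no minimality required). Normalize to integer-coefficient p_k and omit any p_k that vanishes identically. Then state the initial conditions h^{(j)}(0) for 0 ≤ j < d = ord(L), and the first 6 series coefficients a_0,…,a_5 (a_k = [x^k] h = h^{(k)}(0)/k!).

f: a_k = -3, 0, 6, 0, -2, 0, …
g: a_k = 0, -3, 3/2, -1, 3/4, -3/5, …
Sym-product of L_f,L_g gives L₀ (≤ ord 4).
h₀' ⇒ L via d/dx closure of L₀.
L = (-56 + 896·x + 4416·x^2 + 8064·x^3 + 7136·x^4 + 3072·x^5 + 512·x^6) + (72 + 776·x + 2080·x^2 + 2400·x^3 + 1280·x^4 + 256·x^5)·Dx + (70 + 824·x + 2780·x^2 + 4416·x^3 + 3664·x^4 + 1536·x^5 + 256·x^6)·Dx^2 + (18 + 194·x + 520·x^2 + 600·x^3 + 320·x^4 + 64·x^5)·Dx^3 + (21 + 150·x + 419·x^2 + 600·x^3 + 470·x^4 + 192·x^5 + 32·x^6)·Dx^4  (order 4).
h: a_k = 9, -9, -45, 27, 9, 0, …
ICs: h(0) = 9, h′(0) = -9, h′′(0) = -90, h′′′(0) = 162.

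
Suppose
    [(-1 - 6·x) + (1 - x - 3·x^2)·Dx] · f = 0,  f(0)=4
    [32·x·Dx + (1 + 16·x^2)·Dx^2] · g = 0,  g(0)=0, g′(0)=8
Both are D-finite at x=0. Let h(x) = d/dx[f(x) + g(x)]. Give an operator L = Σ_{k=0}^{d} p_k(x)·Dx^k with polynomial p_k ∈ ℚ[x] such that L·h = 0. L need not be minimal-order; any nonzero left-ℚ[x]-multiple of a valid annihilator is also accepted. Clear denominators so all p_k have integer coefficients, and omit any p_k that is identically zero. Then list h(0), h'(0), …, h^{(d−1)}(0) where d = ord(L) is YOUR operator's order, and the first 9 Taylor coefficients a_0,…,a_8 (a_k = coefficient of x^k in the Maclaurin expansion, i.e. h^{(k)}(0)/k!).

f: a_k = 4, 4, 16, 28, 76, 160, 388, 868, 2032, …
g: a_k = 0, 8, 0, -128/3, 0, 2048/5, 0, -32768/7, 0, …
L₀ := lclm(L_f,L_g); ord L₀ ≤ 1+2.
h₀' ⇒ L via d/dx closure of L₀.
L = (-128 + 512·x + 10560·x^2 + 25344·x^3 + 95904·x^4 + 41472·x^6) + (37 + 208·x - 206·x^2 + 1476·x^3 + 24336·x^4 + 66528·x^5 + 6912·x^6 + 41472·x^7)·Dx + (-4 - 21·x - 198·x^2 - 90·x^3 - 1775·x^4 + 4080·x^5 + 6336·x^6 + 2304·x^7 + 6912·x^8)·Dx^2  (order 2).
h: a_k = 12, 32, -44, 304, 2848, 2328, -26692, 16256, 566012, …
ICs: h(0) = 12, h′(0) = 32.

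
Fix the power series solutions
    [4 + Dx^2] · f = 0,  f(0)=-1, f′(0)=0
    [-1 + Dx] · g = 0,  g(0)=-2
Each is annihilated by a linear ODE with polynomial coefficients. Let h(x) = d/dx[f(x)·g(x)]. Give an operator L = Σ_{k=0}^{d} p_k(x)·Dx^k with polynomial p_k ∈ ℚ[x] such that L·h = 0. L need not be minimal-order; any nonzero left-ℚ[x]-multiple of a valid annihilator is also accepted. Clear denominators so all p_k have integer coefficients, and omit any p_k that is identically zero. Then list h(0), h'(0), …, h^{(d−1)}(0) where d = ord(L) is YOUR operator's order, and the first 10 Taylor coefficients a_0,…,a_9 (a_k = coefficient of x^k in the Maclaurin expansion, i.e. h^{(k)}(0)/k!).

f: a_k = -1, 0, 2, 0, -2/3, 0, 4/45, 0, -2/315, 0, …
g: a_k = -2, -2, -1, -1/3, -1/12, -1/60, -1/360, -1/2520, -1/20160, -1/181440, …
L₀ := L_f ⊗_s L_g (sym. prod.), ord ≤ 2.
Derive L from L₀ (diff closure).
L = 5 - 2·Dx + Dx^2  (order 2).
h: a_k = 2, -6, -11, -7/3, 41/12, 39/20, 29/360, -527/2520, -1199/20160, 79/60480, …
ICs: h(0) = 2, h′(0) = -6.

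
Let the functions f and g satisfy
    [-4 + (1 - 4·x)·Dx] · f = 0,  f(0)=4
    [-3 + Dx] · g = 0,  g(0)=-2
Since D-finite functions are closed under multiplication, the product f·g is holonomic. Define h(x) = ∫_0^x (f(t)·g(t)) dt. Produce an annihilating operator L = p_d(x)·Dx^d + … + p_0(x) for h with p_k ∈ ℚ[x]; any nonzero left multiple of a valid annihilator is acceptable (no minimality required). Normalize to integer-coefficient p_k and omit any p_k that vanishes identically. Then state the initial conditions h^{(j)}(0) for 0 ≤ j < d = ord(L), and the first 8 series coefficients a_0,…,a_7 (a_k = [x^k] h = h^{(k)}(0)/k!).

f: a_k = 4, 16, 64, 256, 1024, 4096, 16384, 65536, …
g: a_k = -2, -6, -9, -9, -27/4, -81/20, -81/40, -243/280, …
Product ⇒ symmetric product L₀, ord ≤ 1.
Integrate: L := L₀·Dx.
L = (7 - 12·x)·Dx + (-1 + 4·x)·Dx^2  (order 2).
h: a_k = 0, -8, -28, -260/3, -269, -4331/5, -86701/30, -693689/70, …
ICs: h(0) = 0, h′(0) = -8.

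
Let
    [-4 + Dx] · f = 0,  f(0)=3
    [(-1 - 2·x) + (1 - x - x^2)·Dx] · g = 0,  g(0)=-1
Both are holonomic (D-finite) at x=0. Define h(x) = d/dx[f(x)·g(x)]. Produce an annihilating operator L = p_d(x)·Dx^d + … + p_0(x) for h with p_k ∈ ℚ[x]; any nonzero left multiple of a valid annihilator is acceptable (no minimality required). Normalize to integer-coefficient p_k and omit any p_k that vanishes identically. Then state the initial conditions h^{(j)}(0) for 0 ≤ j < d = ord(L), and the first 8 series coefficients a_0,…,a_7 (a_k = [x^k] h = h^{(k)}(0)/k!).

L = (28 - 18·x - 34·x^2 + 16·x^3 + 16·x^4) + (-5 + 7·x + 7·x^2 - 6·x^3 - 4·x^4)·Dx  (order 1).
h: a_k = -15, -84, -267, -652, -1388, -2746, -78227/15, -1014352/105, …
ICs: h(0) = -15.

f: a_k = 3, 12, 24, 32, 32, 128/5, 256/15, 1024/105, …
g: a_k = -1, -1, -2, -3, -5, -8, -13, -21, …
f·g: L₀ = L_f ⊗_s L_g, ord ≤ 1·1.
h=h₀': d/dx-closure on L₀ ⇒ L.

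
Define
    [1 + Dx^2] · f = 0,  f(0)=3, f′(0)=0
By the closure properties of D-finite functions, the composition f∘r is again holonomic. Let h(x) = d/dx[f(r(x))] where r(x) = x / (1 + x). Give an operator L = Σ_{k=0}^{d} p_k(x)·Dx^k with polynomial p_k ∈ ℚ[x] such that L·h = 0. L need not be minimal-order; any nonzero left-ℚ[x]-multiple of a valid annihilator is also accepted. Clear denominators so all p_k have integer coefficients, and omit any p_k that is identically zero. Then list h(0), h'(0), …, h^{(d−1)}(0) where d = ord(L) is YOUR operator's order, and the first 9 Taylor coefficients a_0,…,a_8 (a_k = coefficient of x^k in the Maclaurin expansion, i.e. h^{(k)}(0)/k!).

L = (7 + 12·x + 6·x^2) + (6 + 18·x + 18·x^2 + 6·x^3)·Dx + (1 + 4·x + 6·x^2 + 4·x^3 + x^4)·Dx^2  (order 2).
h: a_k = 0, -3, 9, -35/2, 55/2, -1501/40, 1827/40, -16699/336, 26373/560, …
ICs: h(0) = 0, h′(0) = -3.

f: a_k = 3, 0, -3/2, 0, 1/8, 0, -1/240, 0, 1/13440, …
Change of var in L_f (x↦r) gives L₀.
Differentiate: ansatz ord ≤ ord L₀ ⇒ L.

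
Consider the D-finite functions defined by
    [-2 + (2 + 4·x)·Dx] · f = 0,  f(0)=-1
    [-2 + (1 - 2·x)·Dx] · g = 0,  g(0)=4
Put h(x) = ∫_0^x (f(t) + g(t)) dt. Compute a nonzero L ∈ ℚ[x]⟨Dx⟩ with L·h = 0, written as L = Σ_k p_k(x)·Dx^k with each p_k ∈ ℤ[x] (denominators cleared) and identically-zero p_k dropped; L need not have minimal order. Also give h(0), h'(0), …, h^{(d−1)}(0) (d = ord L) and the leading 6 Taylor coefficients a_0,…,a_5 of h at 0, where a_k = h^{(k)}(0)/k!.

f: a_k = -1, -1, 1/2, -1/2, 5/8, -7/8, …
g: a_k = 4, 8, 16, 32, 64, 128, …
Weyl lclm of L_f,L_g ⇒ L₀ (ord ≤ 2).
h=∫h₀ ⇒ L = L₀·Dx.
L = (10 + 12·x)·Dx + (-9 - 28·x - 36·x^2)·Dx^2 + (1 + 6·x - 4·x^2 - 24·x^3)·Dx^3  (order 3).
h: a_k = 0, 3, 7/2, 11/2, 63/8, 517/40, …
ICs: h(0) = 0, h′(0) = 3, h′′(0) = 7.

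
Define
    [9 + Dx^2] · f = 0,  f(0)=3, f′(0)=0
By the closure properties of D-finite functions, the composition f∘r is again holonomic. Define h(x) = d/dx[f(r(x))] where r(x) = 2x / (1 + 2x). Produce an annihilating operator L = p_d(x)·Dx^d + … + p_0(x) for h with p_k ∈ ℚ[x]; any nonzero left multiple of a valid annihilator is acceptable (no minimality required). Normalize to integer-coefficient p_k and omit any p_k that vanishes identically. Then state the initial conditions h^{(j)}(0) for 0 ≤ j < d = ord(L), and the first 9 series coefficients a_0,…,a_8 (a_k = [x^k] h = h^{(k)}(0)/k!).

f: a_k = 3, 0, -27/2, 0, 81/8, 0, -243/80, 0, 2187/4480, …
f∘r: x↦r, Dx↦Dx/r' in L_f ⇒ L₀.
h₀' ⇒ L via d/dx closure of L₀.
L = (60 + 96·x + 96·x^2) + (12 + 72·x + 144·x^2 + 96·x^3)·Dx + (1 + 8·x + 24·x^2 + 32·x^3 + 16·x^4)·Dx^2  (order 2).
h: a_k = 0, -108, 648, -1944, 2160, 58968/5, -462672/5, 14090544/35, -47223648/35, …
ICs: h(0) = 0, h′(0) = -108.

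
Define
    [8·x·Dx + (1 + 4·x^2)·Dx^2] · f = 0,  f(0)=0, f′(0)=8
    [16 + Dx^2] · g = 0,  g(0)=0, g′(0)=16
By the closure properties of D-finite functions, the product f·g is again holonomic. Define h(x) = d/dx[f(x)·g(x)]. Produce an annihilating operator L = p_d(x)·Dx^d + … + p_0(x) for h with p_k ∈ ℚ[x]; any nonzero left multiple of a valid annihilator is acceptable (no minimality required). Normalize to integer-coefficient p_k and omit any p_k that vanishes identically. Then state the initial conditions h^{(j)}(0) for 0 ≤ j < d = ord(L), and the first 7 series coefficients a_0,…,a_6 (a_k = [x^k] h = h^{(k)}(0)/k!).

L = (4096 + 58368·x^2 + 354304·x^4 + 983040·x^6 + 1867776·x^8 + 2621440·x^10 + 2097152·x^12) + (1984·x + 30208·x^3 + 158720·x^5 + 409600·x^7 + 655360·x^9 + 524288·x^11)·Dx + (336 + 5216·x^2 + 34560·x^4 + 114176·x^6 + 249856·x^8 + 360448·x^10 + 262144·x^12)·Dx^2 + (124·x + 1888·x^3 + 9920·x^5 + 25600·x^7 + 40960·x^9 + 32768·x^11)·Dx^3 + (5 + 98·x^2 + 776·x^4 + 3296·x^6 + 8320·x^8 + 12288·x^10 + 8192·x^12)·Dx^4  (order 4).
h: a_k = 0, 256, 0, -2048, 0, 20480/3, 0, …
ICs: h(0) = 0, h′(0) = 256, h′′(0) = 0, h′′′(0) = -12288.

f: a_k = 0, 8, 0, -32/3, 0, 128/5, 0, …
g: a_k = 0, 16, 0, -128/3, 0, 512/15, 0, …
Sym-product of L_f,L_g gives L₀ (≤ ord 4).
h₀' ⇒ L via d/dx closure of L₀.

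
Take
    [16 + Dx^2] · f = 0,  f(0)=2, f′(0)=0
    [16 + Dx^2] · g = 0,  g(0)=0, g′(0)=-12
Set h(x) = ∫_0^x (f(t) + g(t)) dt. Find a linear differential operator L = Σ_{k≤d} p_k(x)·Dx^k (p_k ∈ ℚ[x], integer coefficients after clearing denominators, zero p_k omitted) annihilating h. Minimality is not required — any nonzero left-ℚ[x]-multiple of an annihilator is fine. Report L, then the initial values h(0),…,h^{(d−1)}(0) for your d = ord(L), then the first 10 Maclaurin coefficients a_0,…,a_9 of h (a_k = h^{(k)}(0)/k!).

f: a_k = 2, 0, -16, 0, 64/3, 0, -512/45, 0, 1024/315, 0, …
g: a_k = 0, -12, 0, 32, 0, -128/5, 0, 1024/105, 0, -2048/945, …
L₀ := lclm(L_f,L_g); ord L₀ ≤ 2+2.
∫: right-multiply L₀ by Dx.
L = 16·Dx + Dx^3  (order 3).
h: a_k = 0, 2, -6, -16/3, 8, 64/15, -64/15, -512/315, 128/105, 1024/2835, …
ICs: h(0) = 0, h′(0) = 2, h′′(0) = -12.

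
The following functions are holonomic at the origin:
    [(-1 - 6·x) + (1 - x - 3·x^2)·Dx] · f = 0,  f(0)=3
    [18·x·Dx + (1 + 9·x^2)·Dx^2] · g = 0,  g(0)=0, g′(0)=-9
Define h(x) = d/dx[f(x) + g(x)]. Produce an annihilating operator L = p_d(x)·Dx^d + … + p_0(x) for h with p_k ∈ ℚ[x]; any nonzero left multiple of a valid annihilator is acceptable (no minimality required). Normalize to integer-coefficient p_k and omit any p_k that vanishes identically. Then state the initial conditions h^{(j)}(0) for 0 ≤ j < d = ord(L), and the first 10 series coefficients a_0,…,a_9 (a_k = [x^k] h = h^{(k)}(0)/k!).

L = (-72 + 288·x + 4428·x^2 + 9720·x^3 + 33534·x^4 + 13122·x^6) + (30 + 180·x + 144·x^2 + 1728·x^3 + 9153·x^4 + 23814·x^5 + 2187·x^6 + 13122·x^7)·Dx + (-4 - 14·x - 114·x^2 + 36·x^3 - 459·x^4 + 1539·x^5 + 2430·x^6 + 729·x^7 + 2187·x^8)·Dx^2  (order 2).
h: a_k = -6, 24, 144, 228, -129, 1746, 11118, 12192, -27756, 80490, …
ICs: h(0) = -6, h′(0) = 24.

f: a_k = 3, 3, 12, 21, 57, 120, 291, 651, 1524, 3477, …
g: a_k = 0, -9, 0, 27, 0, -729/5, 0, 6561/7, 0, -6561, …
f+g: L₀ = lclm(L_f,L_g), ord ≤ 1+2.
h=h₀': d/dx-closure on L₀ ⇒ L.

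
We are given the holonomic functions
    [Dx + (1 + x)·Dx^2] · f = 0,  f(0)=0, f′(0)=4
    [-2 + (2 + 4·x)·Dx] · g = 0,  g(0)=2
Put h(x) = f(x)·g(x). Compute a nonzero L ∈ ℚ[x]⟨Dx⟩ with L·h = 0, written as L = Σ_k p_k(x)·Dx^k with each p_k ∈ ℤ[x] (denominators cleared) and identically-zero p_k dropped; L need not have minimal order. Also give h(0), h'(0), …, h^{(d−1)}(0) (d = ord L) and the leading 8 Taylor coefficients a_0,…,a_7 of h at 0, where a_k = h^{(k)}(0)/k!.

L = (2 + x) + (-1 - 2·x)·Dx + (1 + 5·x + 8·x^2 + 4·x^3)·Dx^2  (order 2).
h: a_k = 0, 8, 4, -16/3, 20/3, -131/15, 121/10, -618/35, …
ICs: h(0) = 0, h′(0) = 8.

f: a_k = 0, 4, -2, 4/3, -1, 4/5, -2/3, 4/7, …
g: a_k = 2, 2, -1, 1, -5/4, 7/4, -21/8, 33/8, …
h₀=f·g: eliminate ⇒ L₀, order ≤ 2·1.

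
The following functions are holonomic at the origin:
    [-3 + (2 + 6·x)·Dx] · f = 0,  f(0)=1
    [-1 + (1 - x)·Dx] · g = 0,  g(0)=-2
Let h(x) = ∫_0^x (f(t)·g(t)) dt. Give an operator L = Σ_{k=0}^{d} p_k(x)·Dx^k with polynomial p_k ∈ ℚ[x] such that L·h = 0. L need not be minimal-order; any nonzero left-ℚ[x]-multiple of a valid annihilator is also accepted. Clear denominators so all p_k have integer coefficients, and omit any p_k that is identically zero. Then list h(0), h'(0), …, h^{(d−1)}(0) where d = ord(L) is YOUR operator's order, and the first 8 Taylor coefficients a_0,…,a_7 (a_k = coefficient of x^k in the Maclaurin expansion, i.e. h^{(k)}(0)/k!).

f: a_k = 1, 3/2, -9/8, 27/16, -405/128, 1701/256, -15309/1024, 72171/2048, …
g: a_k = -2, -2, -2, -2, -2, -2, -2, -2, …
f·g: L₀ = L_f ⊗_s L_g, ord ≤ 1·1.
h=∫h₀ ⇒ L = L₀·Dx.
L = (5 + 3·x)·Dx + (-2 - 4·x + 6·x^2)·Dx^2  (order 2).
h: a_k = 0, -2, -5/2, -11/12, -49/32, 13/320, -1675/768, 8609/3584, …
ICs: h(0) = 0, h′(0) = -2.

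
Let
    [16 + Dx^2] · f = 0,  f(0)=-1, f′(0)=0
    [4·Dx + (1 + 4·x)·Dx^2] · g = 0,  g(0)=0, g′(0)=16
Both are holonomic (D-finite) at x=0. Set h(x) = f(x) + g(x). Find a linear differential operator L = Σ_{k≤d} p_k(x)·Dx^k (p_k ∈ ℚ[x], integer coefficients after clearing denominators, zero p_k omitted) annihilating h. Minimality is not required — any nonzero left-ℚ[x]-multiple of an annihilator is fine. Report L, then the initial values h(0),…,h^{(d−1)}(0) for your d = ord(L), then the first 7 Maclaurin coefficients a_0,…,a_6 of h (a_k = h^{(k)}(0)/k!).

L = (448 + 512·x + 1024·x^2)·Dx + (48 + 320·x + 768·x^2 + 1024·x^3)·Dx^2 + (28 + 32·x + 64·x^2)·Dx^3 + (3 + 20·x + 48·x^2 + 64·x^3)·Dx^4  (order 4).
h: a_k = -1, 16, -24, 256/3, -800/3, 4096/5, -122624/45, …
ICs: h(0) = -1, h′(0) = 16, h′′(0) = -48, h′′′(0) = 512.

f: a_k = -1, 0, 8, 0, -32/3, 0, 256/45, …
g: a_k = 0, 16, -32, 256/3, -256, 4096/5, -8192/3, …
Sum ⇒ L₀ = lclm(L_f,L_g) in ℚ(x)⟨Dx⟩.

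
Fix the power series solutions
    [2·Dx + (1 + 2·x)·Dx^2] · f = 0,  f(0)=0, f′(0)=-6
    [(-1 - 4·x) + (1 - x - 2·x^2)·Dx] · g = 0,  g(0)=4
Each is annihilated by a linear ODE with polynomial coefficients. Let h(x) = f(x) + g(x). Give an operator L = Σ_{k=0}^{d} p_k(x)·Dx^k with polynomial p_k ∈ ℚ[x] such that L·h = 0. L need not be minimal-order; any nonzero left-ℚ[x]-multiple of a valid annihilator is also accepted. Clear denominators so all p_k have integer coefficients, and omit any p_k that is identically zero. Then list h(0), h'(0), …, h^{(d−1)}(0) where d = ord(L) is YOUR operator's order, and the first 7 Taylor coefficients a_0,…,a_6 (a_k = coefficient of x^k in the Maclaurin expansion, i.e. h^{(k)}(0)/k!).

L = (-54 - 228·x - 432·x^2 - 288·x^3 - 192·x^4)·Dx + (-11 - 124·x - 464·x^2 - 704·x^3 - 592·x^4 - 320·x^5)·Dx^2 + (4 + 19·x + 17·x^2 - 42·x^3 - 116·x^4 - 136·x^5 - 64·x^6)·Dx^3  (order 3).
h: a_k = 4, -2, 18, 12, 56, 324/5, 204, …
ICs: h(0) = 4, h′(0) = -2, h′′(0) = 36.

f: a_k = 0, -6, 6, -8, 12, -96/5, 32, …
g: a_k = 4, 4, 12, 20, 44, 84, 172, …
Weyl lclm of L_f,L_g ⇒ L₀ (ord ≤ 3).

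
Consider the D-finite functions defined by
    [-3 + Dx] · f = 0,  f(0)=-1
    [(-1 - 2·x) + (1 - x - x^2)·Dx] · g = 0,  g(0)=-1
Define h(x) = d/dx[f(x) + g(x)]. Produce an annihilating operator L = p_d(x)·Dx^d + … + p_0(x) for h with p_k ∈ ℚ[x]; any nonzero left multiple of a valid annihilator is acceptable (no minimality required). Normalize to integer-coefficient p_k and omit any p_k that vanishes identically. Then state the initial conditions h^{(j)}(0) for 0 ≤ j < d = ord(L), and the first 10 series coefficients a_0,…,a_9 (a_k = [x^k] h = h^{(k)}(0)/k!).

L = (18 + 126·x + 144·x^2 + 180·x^3 + 54·x^4) + (-9 - 48·x - 81·x^2 - 24·x^3 + 45·x^4 + 18·x^5)·Dx + (1 + 2·x + 11·x^2 - 12·x^3 - 21·x^4 - 6·x^5)·Dx^2  (order 2).
h: a_k = -4, -13, -45/2, -67/2, -401/8, -3363/40, -12003/80, -153049/560, -2219787/4480, -3987929/4480, …
ICs: h(0) = -4, h′(0) = -13.

f: a_k = -1, -3, -9/2, -9/2, -27/8, -81/40, -81/80, -243/560, -729/4480, -243/4480, …
g: a_k = -1, -1, -2, -3, -5, -8, -13, -21, -34, -55, …
h₀=f+g: left-lcm gives L₀, ord ≤ 2.
Differentiate: ansatz ord ≤ ord L₀ ⇒ L.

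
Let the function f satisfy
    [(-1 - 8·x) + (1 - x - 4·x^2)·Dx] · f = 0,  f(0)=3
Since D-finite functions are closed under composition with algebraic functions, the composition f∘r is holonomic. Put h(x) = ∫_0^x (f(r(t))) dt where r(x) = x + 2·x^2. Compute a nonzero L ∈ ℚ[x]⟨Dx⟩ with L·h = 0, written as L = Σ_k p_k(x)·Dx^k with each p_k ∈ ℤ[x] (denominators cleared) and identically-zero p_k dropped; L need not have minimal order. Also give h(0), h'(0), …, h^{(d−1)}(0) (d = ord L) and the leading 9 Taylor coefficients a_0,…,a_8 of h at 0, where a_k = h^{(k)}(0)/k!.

L = (1 + 12·x + 48·x^2 + 64·x^3)·Dx + (-1 + x + 6·x^2 + 16·x^3 + 16·x^4)·Dx^2  (order 2).
h: a_k = 0, 3, 3/2, 7, 87/4, 309/5, 405/2, 4797/7, 18423/8, …
ICs: h(0) = 0, h′(0) = 3.

f: a_k = 3, 3, 15, 27, 87, 195, 543, 1323, 3495, …
L₀ from L_f via x↦r, Dx↦r'^{-1}Dx.
∫: right-multiply L₀ by Dx.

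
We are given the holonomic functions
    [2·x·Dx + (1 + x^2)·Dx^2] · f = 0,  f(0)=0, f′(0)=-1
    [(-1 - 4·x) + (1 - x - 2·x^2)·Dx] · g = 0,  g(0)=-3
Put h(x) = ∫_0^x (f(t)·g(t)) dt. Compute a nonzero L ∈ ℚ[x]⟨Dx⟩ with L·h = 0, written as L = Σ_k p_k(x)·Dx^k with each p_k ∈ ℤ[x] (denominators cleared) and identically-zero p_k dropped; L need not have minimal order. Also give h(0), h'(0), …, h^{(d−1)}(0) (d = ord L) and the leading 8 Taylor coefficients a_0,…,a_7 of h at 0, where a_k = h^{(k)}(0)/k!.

L = (4 + 2·x + 12·x^2)·Dx + (2 + 6·x + 4·x^2 + 12·x^3)·Dx^2 + (-1 + x + x^2 + x^3 + 2·x^4)·Dx^3  (order 3).
h: a_k = 0, 0, 3/2, 1, 2, 14/5, 51/10, 293/35, …
ICs: h(0) = 0, h′(0) = 0, h′′(0) = 3.

f: a_k = 0, -1, 0, 1/3, 0, -1/5, 0, 1/7, …
g: a_k = -3, -3, -9, -15, -33, -63, -129, -255, …
Product ⇒ symmetric product L₀, ord ≤ 2.
h=∫h₀ ⇒ L = L₀·Dx.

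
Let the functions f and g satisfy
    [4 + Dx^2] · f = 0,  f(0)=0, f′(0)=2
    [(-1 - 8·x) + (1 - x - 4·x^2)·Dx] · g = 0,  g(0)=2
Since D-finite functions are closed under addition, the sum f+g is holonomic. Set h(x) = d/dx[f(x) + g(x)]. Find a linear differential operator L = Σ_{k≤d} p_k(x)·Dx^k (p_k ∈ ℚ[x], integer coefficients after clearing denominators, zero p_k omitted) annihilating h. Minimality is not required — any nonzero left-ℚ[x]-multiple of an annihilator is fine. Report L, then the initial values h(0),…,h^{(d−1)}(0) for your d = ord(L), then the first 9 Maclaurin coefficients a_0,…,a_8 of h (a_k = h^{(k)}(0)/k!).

f: a_k = 0, 2, 0, -4/3, 0, 4/15, 0, -8/315, 0, …
g: a_k = 2, 2, 10, 18, 58, 130, 362, 882, 2330, …
Weyl lclm of L_f,L_g ⇒ L₀ (ord ≤ 3).
Derive L from L₀ (diff closure).
L = (1472 + 8672·x + 38224·x^2 + 28480·x^3 + 58880·x^4 + 9216·x^5 + 12288·x^6) + (-116 - 892·x + 504·x^2 + 2312·x^3 + 5920·x^4 + 10368·x^5 + 3584·x^6 + 4096·x^7)·Dx + (368 + 2168·x + 9556·x^2 + 7120·x^3 + 14720·x^4 + 2304·x^5 + 3072·x^6)·Dx^2 + (-29 - 223·x + 126·x^2 + 578·x^3 + 1480·x^4 + 2592·x^5 + 896·x^6 + 1024·x^7)·Dx^3  (order 3).
h: a_k = 4, 20, 50, 232, 1954/3, 2172, 277822/45, 18640, 16607434/315, …
ICs: h(0) = 4, h′(0) = 20, h′′(0) = 100.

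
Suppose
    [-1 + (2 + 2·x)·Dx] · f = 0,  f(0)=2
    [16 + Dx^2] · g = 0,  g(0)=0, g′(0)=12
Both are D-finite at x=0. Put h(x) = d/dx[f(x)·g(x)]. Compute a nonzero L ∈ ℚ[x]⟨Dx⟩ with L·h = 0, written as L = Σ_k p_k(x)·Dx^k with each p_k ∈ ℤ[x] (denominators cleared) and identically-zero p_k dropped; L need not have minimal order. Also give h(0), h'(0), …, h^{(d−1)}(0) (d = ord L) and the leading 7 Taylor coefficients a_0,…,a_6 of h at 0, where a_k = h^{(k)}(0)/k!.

L = (4733 + 17664·x + 25216·x^2 + 16384·x^3 + 4096·x^4) + (-244 - 756·x - 768·x^2 - 256·x^3)·Dx + (268 + 1048·x + 1548·x^2 + 1024·x^3 + 256·x^4)·Dx^2  (order 2).
h: a_k = 24, 24, -201, -122, 4661/16, 10683/80, -64235/384, …
ICs: h(0) = 24, h′(0) = 24.

f: a_k = 2, 1, -1/4, 1/8, -5/64, 7/128, -21/512, …
g: a_k = 0, 12, 0, -32, 0, 128/5, 0, …
L₀ := L_f ⊗_s L_g (sym. prod.), ord ≤ 2.
Differentiate: ansatz ord ≤ ord L₀ ⇒ L.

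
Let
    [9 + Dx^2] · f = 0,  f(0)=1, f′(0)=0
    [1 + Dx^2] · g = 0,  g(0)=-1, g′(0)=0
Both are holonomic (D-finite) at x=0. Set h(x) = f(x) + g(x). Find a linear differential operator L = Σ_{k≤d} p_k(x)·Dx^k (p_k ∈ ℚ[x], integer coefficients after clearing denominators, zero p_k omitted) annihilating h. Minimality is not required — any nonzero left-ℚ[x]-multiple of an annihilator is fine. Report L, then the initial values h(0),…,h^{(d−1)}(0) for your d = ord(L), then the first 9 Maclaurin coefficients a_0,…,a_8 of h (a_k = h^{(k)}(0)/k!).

L = 9 + 10·Dx^2 + Dx^4  (order 4).
h: a_k = 0, 0, -4, 0, 10/3, 0, -91/90, 0, 41/252, …
ICs: h(0) = 0, h′(0) = 0, h′′(0) = -8, h′′′(0) = 0.

f: a_k = 1, 0, -9/2, 0, 27/8, 0, -81/80, 0, 729/4480, …
g: a_k = -1, 0, 1/2, 0, -1/24, 0, 1/720, 0, -1/40320, …
h₀=f+g: left-lcm gives L₀, ord ≤ 4.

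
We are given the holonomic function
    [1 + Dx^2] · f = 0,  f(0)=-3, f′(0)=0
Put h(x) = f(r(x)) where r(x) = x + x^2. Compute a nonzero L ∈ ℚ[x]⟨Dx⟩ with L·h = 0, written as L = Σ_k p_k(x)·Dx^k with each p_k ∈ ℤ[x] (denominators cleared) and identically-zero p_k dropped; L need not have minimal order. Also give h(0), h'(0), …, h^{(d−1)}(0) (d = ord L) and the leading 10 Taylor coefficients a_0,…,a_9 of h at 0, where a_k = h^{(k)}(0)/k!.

f: a_k = -3, 0, 3/2, 0, -1/8, 0, 1/240, 0, -1/13440, 0, …
Change of var in L_f (x↦r) gives L₀.
L = (1 + 6·x + 12·x^2 + 8·x^3) - 2·Dx + (1 + 2·x)·Dx^2  (order 2).
h: a_k = -3, 0, 3/2, 3, 11/8, -1/2, -179/240, -19/40, -841/13440, 139/1680, …
ICs: h(0) = -3, h′(0) = 0.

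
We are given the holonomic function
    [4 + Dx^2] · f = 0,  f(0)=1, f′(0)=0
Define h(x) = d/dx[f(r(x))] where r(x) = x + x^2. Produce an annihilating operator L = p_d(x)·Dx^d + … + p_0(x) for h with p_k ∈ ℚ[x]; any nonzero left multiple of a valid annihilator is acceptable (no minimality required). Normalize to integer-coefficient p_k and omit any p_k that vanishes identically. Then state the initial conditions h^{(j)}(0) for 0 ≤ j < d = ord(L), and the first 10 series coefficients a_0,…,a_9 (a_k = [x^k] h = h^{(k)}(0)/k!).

f: a_k = 1, 0, -2, 0, 2/3, 0, -4/45, 0, 2/315, 0, …
f∘r: x↦r, Dx↦Dx/r' in L_f ⇒ L₀.
h=h₀': d/dx-closure on L₀ ⇒ L.
L = (16 + 32·x + 96·x^2 + 128·x^3 + 64·x^4) + (-6 - 12·x)·Dx + (1 + 4·x + 4·x^2)·Dx^2  (order 2).
h: a_k = 0, -4, -12, -16/3, 40/3, 352/15, 224/15, -1664/315, -544/35, -32768/2835, …
ICs: h(0) = 0, h′(0) = -4.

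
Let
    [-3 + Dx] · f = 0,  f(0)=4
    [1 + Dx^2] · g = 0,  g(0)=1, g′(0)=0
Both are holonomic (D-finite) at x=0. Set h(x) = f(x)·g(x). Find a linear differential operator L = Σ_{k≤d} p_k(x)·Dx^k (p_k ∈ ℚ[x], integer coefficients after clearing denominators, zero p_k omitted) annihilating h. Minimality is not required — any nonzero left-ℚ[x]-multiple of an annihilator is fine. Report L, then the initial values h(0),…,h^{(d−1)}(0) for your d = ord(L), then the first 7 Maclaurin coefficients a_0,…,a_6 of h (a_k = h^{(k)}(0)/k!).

f: a_k = 4, 12, 18, 18, 27/2, 81/10, 81/20, …
g: a_k = 1, 0, -1/2, 0, 1/24, 0, -1/720, …
L₀ := L_f ⊗_s L_g (sym. prod.), ord ≤ 2.
L = 10 - 6·Dx + Dx^2  (order 2).
h: a_k = 4, 12, 16, 12, 14/3, -2/5, -88/45, …
ICs: h(0) = 4, h′(0) = 12.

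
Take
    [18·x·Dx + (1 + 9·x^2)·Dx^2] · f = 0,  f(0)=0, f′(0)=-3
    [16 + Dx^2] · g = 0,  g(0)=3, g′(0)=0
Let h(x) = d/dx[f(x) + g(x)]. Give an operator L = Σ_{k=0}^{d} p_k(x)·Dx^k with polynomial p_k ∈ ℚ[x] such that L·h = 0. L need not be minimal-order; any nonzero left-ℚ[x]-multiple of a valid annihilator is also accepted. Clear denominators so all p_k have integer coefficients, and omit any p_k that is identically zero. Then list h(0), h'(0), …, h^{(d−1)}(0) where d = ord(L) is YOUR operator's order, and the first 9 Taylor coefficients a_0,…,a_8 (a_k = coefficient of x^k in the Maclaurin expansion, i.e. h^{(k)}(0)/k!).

L = (-13248·x + 181440·x^3 + 186624·x^5) + (-16 + 6048·x^2 + 66096·x^4 + 93312·x^6)·Dx + (-828·x + 11340·x^3 + 11664·x^5)·Dx^2 + (-1 + 378·x^2 + 4131·x^4 + 5832·x^6)·Dx^3  (order 3).
h: a_k = -3, -48, 27, 128, -243, -512/5, 2187, 4096/105, -19683, …
ICs: h(0) = -3, h′(0) = -48, h′′(0) = 54.

f: a_k = 0, -3, 0, 9, 0, -243/5, 0, 2187/7, 0, …
g: a_k = 3, 0, -24, 0, 32, 0, -256/15, 0, 512/105, …
f+g: L₀ = lclm(L_f,L_g), ord ≤ 2+2.
h₀' ⇒ L via d/dx closure of L₀.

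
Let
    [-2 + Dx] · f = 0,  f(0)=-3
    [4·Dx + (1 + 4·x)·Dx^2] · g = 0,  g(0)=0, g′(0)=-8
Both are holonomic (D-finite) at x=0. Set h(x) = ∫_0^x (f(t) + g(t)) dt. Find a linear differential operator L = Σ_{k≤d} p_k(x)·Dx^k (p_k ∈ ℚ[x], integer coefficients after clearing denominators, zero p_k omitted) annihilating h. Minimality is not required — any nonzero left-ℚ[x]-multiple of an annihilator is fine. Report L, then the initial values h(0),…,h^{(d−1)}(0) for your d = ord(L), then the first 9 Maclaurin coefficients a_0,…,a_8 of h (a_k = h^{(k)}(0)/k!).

L = (-40 - 32·x)·Dx^2 + (14 - 16·x - 32·x^2)·Dx^3 + (3 + 16·x + 16·x^2)·Dx^4  (order 4).
h: a_k = 0, -3, -7, 10/3, -35/3, 126/5, -342/5, 20476/105, -61441/105, …
ICs: h(0) = 0, h′(0) = -3, h′′(0) = -14, h′′′(0) = 20.

f: a_k = -3, -6, -6, -4, -2, -4/5, -4/15, -8/105, -2/105, …
g: a_k = 0, -8, 16, -128/3, 128, -2048/5, 4096/3, -32768/7, 16384, …
f+g: L₀ = lclm(L_f,L_g), ord ≤ 1+2.
∫: right-multiply L₀ by Dx.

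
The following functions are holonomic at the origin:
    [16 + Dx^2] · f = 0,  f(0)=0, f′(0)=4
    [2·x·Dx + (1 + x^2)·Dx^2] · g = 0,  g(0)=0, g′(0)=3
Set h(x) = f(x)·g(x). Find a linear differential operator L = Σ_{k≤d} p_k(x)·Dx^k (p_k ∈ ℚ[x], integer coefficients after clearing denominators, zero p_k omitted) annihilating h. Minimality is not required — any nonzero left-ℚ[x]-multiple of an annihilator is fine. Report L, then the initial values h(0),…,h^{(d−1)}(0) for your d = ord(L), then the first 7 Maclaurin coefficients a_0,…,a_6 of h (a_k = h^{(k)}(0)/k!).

f: a_k = 0, 4, 0, -32/3, 0, 128/15, 0, …
g: a_k = 0, 3, 0, -1, 0, 3/5, 0, …
Product ⇒ symmetric product L₀, ord ≤ 4.
L = (5440 + 19136·x^2 + 25856·x^4 + 16384·x^6 + 4096·x^8) + (1152·x + 3200·x^3 + 3072·x^5 + 1024·x^7)·Dx + (612 + 2252·x^2 + 3168·x^4 + 2048·x^6 + 512·x^8)·Dx^2 + (72·x + 200·x^3 + 192·x^5 + 64·x^7)·Dx^3 + (17 + 66·x^2 + 97·x^4 + 64·x^6 + 16·x^8)·Dx^4  (order 4).
h: a_k = 0, 0, 12, 0, -36, 0, 116/3, …
ICs: h(0) = 0, h′(0) = 0, h′′(0) = 24, h′′′(0) = 0.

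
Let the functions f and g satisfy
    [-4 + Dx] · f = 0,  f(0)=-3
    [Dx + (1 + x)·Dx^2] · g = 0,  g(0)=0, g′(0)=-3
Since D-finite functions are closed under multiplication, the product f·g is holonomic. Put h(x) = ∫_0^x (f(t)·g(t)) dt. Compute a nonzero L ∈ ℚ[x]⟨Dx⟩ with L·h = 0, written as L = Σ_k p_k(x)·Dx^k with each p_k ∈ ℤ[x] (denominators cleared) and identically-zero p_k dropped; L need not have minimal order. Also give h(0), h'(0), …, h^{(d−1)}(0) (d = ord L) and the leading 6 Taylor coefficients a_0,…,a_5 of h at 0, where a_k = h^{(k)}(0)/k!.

L = (12 + 16·x)·Dx + (-7 - 8·x)·Dx^2 + (1 + x)·Dx^3  (order 3).
h: a_k = 0, 0, 9/2, 21/2, 57/4, 279/20, …
ICs: h(0) = 0, h′(0) = 0, h′′(0) = 9.

f: a_k = -3, -12, -24, -32, -32, -128/5, …
g: a_k = 0, -3, 3/2, -1, 3/4, -3/5, …
f·g: L₀ = L_f ⊗_s L_g, ord ≤ 1·2.
h=∫₀ˣh₀: take L = L₀·Dx.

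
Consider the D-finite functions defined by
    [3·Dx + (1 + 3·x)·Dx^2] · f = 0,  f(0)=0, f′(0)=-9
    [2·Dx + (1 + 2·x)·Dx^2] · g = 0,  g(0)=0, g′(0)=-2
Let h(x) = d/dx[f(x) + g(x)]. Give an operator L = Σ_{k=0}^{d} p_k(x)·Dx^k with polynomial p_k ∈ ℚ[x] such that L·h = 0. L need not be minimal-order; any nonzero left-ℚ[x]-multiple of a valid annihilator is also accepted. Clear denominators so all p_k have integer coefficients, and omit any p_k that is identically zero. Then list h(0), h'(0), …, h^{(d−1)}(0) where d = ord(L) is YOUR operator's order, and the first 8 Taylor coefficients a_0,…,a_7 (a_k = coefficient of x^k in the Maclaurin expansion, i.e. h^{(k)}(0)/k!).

L = 12 + (10 + 24·x)·Dx + (1 + 5·x + 6·x^2)·Dx^2  (order 2).
h: a_k = -11, 31, -89, 259, -761, 2251, -6689, 19939, …
ICs: h(0) = -11, h′(0) = 31.

f: a_k = 0, -9, 27/2, -27, 243/4, -729/5, 729/2, -6561/7, …
g: a_k = 0, -2, 2, -8/3, 4, -32/5, 32/3, -128/7, …
Weyl lclm of L_f,L_g ⇒ L₀ (ord ≤ 4).
h=h₀': d/dx-closure on L₀ ⇒ L.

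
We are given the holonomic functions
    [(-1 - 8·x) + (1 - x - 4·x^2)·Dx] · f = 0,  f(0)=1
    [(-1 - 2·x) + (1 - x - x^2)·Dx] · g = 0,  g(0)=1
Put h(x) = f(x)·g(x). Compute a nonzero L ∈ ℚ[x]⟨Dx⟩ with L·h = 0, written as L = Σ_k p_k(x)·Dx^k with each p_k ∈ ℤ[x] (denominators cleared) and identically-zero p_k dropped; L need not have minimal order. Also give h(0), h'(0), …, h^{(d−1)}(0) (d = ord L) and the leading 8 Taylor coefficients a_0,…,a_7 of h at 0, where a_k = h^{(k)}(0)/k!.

f: a_k = 1, 1, 5, 9, 29, 65, 181, 441, …
g: a_k = 1, 1, 2, 3, 5, 8, 13, 21, …
Product ⇒ symmetric product L₀, ord ≤ 1.
L = (-2 - 8·x + 15·x^2 + 16·x^3) + (1 - 2·x - 4·x^2 + 5·x^3 + 4·x^4)·Dx  (order 1).
h: a_k = 1, 2, 8, 19, 56, 140, 377, 958, …
ICs: h(0) = 1.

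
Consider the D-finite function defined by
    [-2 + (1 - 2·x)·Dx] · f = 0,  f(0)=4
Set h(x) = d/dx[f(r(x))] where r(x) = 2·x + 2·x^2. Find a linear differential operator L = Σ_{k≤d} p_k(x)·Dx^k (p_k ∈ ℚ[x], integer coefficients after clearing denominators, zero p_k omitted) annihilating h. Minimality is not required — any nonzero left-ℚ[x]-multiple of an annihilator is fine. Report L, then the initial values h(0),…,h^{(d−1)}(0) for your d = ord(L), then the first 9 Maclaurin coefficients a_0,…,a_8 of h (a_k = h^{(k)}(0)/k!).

f: a_k = 4, 8, 16, 32, 64, 128, 256, 512, 1024, …
L₀ from L_f via x↦r, Dx↦r'^{-1}Dx.
h=h₀': d/dx-closure on L₀ ⇒ L.
L = (10 + 24·x + 24·x^2) + (-1 + 2·x + 12·x^2 + 8·x^3)·Dx  (order 1).
h: a_k = 16, 160, 1152, 7424, 44800, 259584, 1462272, 8069120, 43831296, …
ICs: h(0) = 16.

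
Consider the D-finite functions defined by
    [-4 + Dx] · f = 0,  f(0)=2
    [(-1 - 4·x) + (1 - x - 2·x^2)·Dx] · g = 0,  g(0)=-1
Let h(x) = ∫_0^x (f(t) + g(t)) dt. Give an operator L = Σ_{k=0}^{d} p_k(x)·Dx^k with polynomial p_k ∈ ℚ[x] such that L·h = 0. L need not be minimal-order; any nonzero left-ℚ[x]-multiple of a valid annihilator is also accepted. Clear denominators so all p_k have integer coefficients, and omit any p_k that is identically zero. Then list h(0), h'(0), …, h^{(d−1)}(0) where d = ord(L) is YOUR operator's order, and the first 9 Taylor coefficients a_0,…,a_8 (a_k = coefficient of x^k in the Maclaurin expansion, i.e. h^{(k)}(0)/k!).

f: a_k = 2, 8, 16, 64/3, 64/3, 256/15, 512/45, 2048/315, 1024/315, …
g: a_k = -1, -1, -3, -5, -11, -21, -43, -85, -171, …
h₀=f+g: left-lcm gives L₀, ord ≤ 2.
∫: right-multiply L₀ by Dx.
L = (8 + 192·x^2 + 128·x^3)·Dx + (10 - 44·x - 72·x^2 + 64·x^3 + 64·x^4)·Dx^2 + (-3 + 11·x + 6·x^2 - 24·x^3 - 16·x^4)·Dx^3  (order 3).
h: a_k = 0, 1, 7/2, 13/3, 49/12, 31/15, -59/90, -1423/315, -24727/2520, …
ICs: h(0) = 0, h′(0) = 1, h′′(0) = 7.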